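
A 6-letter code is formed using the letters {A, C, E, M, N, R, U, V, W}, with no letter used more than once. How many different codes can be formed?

60480

With no repetition, fill the 6 letters in order: 9 choices, then 8, down to 4.
That product is 9 × 8 × 7 × 6 × 5 × 4 = 60480.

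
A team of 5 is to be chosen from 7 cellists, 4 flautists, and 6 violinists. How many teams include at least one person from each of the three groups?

4214

Unrestricted: C(17,5) = 6188 ways to pick any 5 of the 17.
Subtract selections that omit an entire group: no cellists → C(10,5) = 252; no flautists → C(13,5) = 1287; no violinists → C(11,5) = 462.
Add back selections omitting two groups (i.e. drawn from a single group): C(7,5) + C(4,5) + C(6,5) = 27.
By inclusion–exclusion: 6188 − 2001 + 27 = 4214.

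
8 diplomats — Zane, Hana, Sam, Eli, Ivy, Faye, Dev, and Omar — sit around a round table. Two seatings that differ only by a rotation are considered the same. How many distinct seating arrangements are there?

Seat Zane anywhere (absorbing the rotational symmetry), then permute the other 7: (7)! = 5040.

5040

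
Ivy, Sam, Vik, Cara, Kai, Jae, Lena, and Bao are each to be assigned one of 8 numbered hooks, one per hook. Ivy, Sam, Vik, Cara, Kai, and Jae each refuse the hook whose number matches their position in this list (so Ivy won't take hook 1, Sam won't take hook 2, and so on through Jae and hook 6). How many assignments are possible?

Let Aᵢ (for 1 ≤ i ≤ 6) be the placements that put person i in their forbidden hook. Any j of these fix j positions, leaving (8−j)! ways to fill the rest, and there are C(6,j) ways to pick which j.
By inclusion–exclusion, the number of valid placements is Σ_{j=0}^{6} (−1)^j C(6,j)·(8−j)!.
Computing: 40320 − 30240 + 10800 − 2400 + 360 − 36 + 2 = 18806.

18806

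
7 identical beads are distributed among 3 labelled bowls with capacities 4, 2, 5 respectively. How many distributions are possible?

12

Without the upper bounds there are C(9,2) = 36 ways to split 7 among 3 bowls.
Subtract solutions that violate a single cap (substitute x_i' = x_i − (cap_i+1)): x_1 ≥ 5 gives C(4,2) = 6; x_2 ≥ 3 gives C(6,2) = 15; x_3 ≥ 6 gives C(3,2) = 3. Together 24.
No two caps can be exceeded simultaneously, so the pair terms are all 0.
By inclusion–exclusion the count is 36 − 24 + 0 = 12.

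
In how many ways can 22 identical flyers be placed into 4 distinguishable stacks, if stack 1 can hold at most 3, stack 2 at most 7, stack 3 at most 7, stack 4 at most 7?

10

By stars and bars, unrestricted non-negative solutions to x_1+…+x_4 = 22 number C(22+3,3) = 2300.
Subtract solutions that violate a single cap (substitute x_i' = x_i − (cap_i+1)): x_1 ≥ 4 gives C(21,3) = 1330; x_2 ≥ 8 gives C(17,3) = 680; x_3 ≥ 8 gives C(17,3) = 680; x_4 ≥ 8 gives C(17,3) = 680. Together 3370.
Add back pairs where two caps are both exceeded: 286 + 286 + 286 + 84 + 84 + 84 = 1110.
Subtract triples: 10 + 10 + 10 + 0 = 30.
By inclusion–exclusion the count is 2300 − 3370 + 1110 − 30 = 10.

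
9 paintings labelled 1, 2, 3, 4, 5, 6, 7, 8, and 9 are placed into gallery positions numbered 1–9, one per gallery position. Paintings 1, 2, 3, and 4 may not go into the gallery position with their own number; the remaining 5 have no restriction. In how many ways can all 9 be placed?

Let Aᵢ (for 1 ≤ i ≤ 4) be the placements that put painting i in its forbidden gallery position. Any j of these fix j positions, leaving (9−j)! ways to fill the rest, and there are C(4,j) ways to pick which j.
By inclusion–exclusion, the number of valid placements is Σ_{j=0}^{4} (−1)^j C(4,j)·(9−j)!.
Computing: 362880 − 161280 + 30240 − 2880 + 120 = 229080.

229080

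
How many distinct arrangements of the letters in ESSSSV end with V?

With the last slot taken by V, it remains to arrange the other 5 letters (ESSSS).
Those 5 letters have S appearing 4 times, giving (5)!/(4!) = 5.

5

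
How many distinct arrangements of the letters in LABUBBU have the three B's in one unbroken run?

60

Treat the 3 copies of B as a single block. The multiset to arrange is then {BBB, A, L, U, U}, 5 items in all.
That gives (5)!/(2!) = 60 arrangements.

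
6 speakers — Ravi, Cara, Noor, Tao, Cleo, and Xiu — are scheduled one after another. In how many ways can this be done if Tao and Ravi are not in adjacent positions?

There are 6! = 720 arrangements in all. If Tao and Ravi are adjacent, merging them into one block gives 2·(5)! = 240 arrangements.
Complementary counting: 720 − 240 = 480.

480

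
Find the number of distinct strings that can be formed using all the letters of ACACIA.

ACACIA has 6 letters with A appearing 3 times and C appearing twice.
So there are 6! / (3!·2!) = 60 distinguishable arrangements.

60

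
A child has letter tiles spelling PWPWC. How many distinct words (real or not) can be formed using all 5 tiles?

The 5 letters of PWPWC have repeats: P appearing twice and W appearing twice.
The number of distinct arrangements is 5!/(2!·2!) = 120/4 = 30.

30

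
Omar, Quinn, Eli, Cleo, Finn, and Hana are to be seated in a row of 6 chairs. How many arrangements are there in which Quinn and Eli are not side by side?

There are 6! = 720 arrangements in all. If Quinn and Eli are adjacent, merging them into one block gives 2·(5)! = 240 arrangements.
So 720 − 240 = 480 arrangements keep them apart.

480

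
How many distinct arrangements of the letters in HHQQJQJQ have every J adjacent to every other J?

105

Treat the 2 copies of J as a single block. The multiset to arrange is then {JJ, H, H, Q, Q, Q, Q}, 7 items in all.
That gives (7)!/(4!·2!) = 105 arrangements.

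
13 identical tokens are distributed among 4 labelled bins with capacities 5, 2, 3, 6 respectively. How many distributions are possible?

19

Ignoring the caps, the number of non-negative solutions to x_1+…+x_4 = 13 is C(16,3) = 560.
Subtract solutions that violate a single cap (substitute x_i' = x_i − (cap_i+1)): x_1 ≥ 6 gives C(10,3) = 120; x_2 ≥ 3 gives C(13,3) = 286; x_3 ≥ 4 gives C(12,3) = 220; x_4 ≥ 7 gives C(9,3) = 84. Together 710.
Add back pairs where two caps are both exceeded: 35 + 20 + 1 + 84 + 20 + 10 = 170.
Subtract triples: 1 + 0 + 0 + 0 = 1.
By inclusion–exclusion the count is 560 − 710 + 170 − 1 = 19.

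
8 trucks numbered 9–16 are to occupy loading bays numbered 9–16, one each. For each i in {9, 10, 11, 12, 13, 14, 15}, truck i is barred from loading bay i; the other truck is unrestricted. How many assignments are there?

16687

Let Aᵢ (for 9 ≤ i ≤ 15) be the placements that put truck i in its forbidden loading bay. Any j of these fix j positions, leaving (8−j)! ways to fill the rest, and there are C(7,j) ways to pick which j.
By inclusion–exclusion, the number of valid placements is Σ_{j=0}^{7} (−1)^j C(7,j)·(8−j)!.
Computing: 40320 − 35280 + 15120 − 4200 + 840 − 126 + 14 − 1 = 16687.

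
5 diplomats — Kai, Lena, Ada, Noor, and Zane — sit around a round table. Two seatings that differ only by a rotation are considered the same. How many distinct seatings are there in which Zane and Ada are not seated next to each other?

All circular seatings of 5 people number (4)! = 24.
Seatings with Zane beside Ada: treat them as a block with 2 internal orders, giving 2 × (3)! = 12.
Subtracting, 24 − 12 = 12.

12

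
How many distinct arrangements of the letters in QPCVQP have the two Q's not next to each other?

Total arrangements of QPCVQP: 6!/(2!·2!) = 180.
Arrangements with the Q's together: treat QQ as one letter, giving (5)!/(2!) = 60.
Hence 180 − 60 = 120.

120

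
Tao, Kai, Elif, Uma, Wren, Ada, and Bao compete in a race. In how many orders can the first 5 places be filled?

There are 7 choices for 1st place, 6 for 2nd, and so on down to 3 for position 5.
That gives 7 × 6 × 5 × 4 × 3 = 2520.

2520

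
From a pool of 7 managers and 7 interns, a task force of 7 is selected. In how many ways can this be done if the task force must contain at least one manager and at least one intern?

With no constraint there are C(14,7) = 3432 possible selections.
Subtract selections that omit an entire group: no managers → C(7,7) = 1; no interns → C(7,7) = 1.
Both groups omitted at once is impossible, so 3432 − 2 = 3430.

3430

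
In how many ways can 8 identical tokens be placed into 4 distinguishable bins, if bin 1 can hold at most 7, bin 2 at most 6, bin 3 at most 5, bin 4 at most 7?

By stars and bars, unrestricted non-negative solutions to x_1+…+x_4 = 8 number C(8+3,3) = 165.
Subtract solutions that violate a single cap (substitute x_i' = x_i − (cap_i+1)): x_1 ≥ 8 gives C(3,3) = 1; x_2 ≥ 7 gives C(4,3) = 4; x_3 ≥ 6 gives C(5,3) = 10; x_4 ≥ 8 gives C(3,3) = 1. Together 16.
No two caps can be exceeded simultaneously, so the pair terms are all 0.
By inclusion–exclusion the count is 165 − 16 + 0 = 149.

149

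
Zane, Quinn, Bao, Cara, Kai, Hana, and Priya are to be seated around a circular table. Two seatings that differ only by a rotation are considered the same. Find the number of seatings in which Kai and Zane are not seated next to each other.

All circular seatings of 7 people number (6)! = 720.
Seatings with Kai beside Zane: treat them as a block with 2 internal orders, giving 2 × (5)! = 240.
Subtracting, 720 − 240 = 480.

480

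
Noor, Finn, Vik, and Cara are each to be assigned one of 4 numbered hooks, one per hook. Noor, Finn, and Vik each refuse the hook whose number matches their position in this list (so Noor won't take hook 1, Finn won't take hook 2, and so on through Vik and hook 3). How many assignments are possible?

Let Aᵢ (for i ∈ {1, 2, 3}) be the placements that put person i in their forbidden hook. Any j of these fix j positions, leaving (4−j)! ways to fill the rest, and there are C(3,j) ways to pick which j.
By inclusion–exclusion, the number of valid placements is Σ_{j=0}^{3} (−1)^j C(3,j)·(4−j)!.
Computing: 24 − 18 + 6 − 1 = 11.

11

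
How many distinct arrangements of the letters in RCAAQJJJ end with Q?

420

Fix Q in the last position and arrange the remaining 7 letters.
Those 7 letters have A appearing twice and J appearing 3 times, giving (7)!/(3!·2!) = 420.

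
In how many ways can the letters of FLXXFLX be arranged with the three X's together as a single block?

Treat the 3 copies of X as a single block. The multiset to arrange is then {XXX, F, F, L, L}, 5 items in all.
That gives (5)!/(2!·2!) = 30 arrangements.

30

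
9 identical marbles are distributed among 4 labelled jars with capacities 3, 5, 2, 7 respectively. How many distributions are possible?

Without the upper bounds there are C(12,3) = 220 ways to split 9 among 4 jars.
Subtract solutions that violate a single cap (substitute x_i' = x_i − (cap_i+1)): x_1 ≥ 4 gives C(8,3) = 56; x_2 ≥ 6 gives C(6,3) = 20; x_3 ≥ 3 gives C(9,3) = 84; x_4 ≥ 8 gives C(4,3) = 4. Together 164.
Add back pairs where two caps are both exceeded: 0 + 10 + 0 + 1 + 0 + 0 = 11.
By inclusion–exclusion the count is 220 − 164 + 11 = 67.

67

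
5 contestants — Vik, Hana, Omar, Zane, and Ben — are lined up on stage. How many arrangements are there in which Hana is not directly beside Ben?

There are 5! = 120 arrangements in all. If Hana and Ben are adjacent, merging them into one block gives 2·(4)! = 48 arrangements.
Complementary counting: 120 − 48 = 72.

72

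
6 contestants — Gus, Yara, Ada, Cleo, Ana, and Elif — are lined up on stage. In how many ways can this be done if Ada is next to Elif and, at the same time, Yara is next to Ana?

96

Treat {Ada,Elif} as one block (2 orders) and {Yara,Ana} as another (2 orders).
That leaves 4 units to arrange: 2 × 2 × 4! = 4 × 24 = 96.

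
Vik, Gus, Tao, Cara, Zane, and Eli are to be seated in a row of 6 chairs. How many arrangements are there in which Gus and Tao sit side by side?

Treat {Gus, Tao} as a single unit. There are 5 units to order, and the pair itself can be ordered 2 ways.
That gives 2 × 5! = 2 × 120 = 240.

240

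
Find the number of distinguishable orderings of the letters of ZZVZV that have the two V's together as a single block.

4

Treat the 2 copies of V as a single block. The multiset to arrange is then {VV, Z, Z, Z}, 4 items in all.
That gives (4)!/(3!) = 4 arrangements.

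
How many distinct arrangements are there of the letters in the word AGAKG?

The 5 letters of AGAKG have repeats: A appearing twice and G appearing twice.
So there are 5! / (2!·2!) = 30 distinguishable arrangements.

30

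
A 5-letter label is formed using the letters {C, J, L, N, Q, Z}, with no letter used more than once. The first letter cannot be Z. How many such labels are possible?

The first letter has 6−1 = 5 choices (anything except Z).
The remaining 4 letters are filled from the other 5 symbols without repetition: 5 × 4 × 3 × 2 = 120.
Total: 5 × 120 = 600.

600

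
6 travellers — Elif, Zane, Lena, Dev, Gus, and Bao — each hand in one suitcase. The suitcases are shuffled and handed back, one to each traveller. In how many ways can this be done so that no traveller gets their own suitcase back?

This is the derangement count D_6: permutations of 6 items with no fixed point.
By inclusion–exclusion this is Σ_{j=0}^{6} (−1)^j C(6,j)·(6−j)!.
Computing: 720 − 720 + 360 − 120 + 30 − 6 + 1 = 265.

265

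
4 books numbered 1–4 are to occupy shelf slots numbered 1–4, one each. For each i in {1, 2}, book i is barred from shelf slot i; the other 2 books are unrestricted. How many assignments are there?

14

Let Aᵢ (for i ∈ {1, 2}) be the placements that put book i in its forbidden shelf slot. Any j of these fix j positions, leaving (4−j)! ways to fill the rest, and there are C(2,j) ways to pick which j.
By inclusion–exclusion, the number of valid placements is Σ_{j=0}^{2} (−1)^j C(2,j)·(4−j)!.
Computing: 24 − 12 + 2 = 14.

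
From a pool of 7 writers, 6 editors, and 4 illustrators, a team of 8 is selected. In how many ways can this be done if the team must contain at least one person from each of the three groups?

Total 8-person selections from all 17: C(17,8) = 24310.
Subtract selections that omit an entire group: no writers → C(10,8) = 45; no editors → C(11,8) = 165; no illustrators → C(13,8) = 1287.
Add back selections omitting two groups (i.e. drawn from a single group): C(7,8) + C(6,8) + C(4,8) = 0.
By inclusion–exclusion: 24310 − 1497 + 0 = 22813.

22813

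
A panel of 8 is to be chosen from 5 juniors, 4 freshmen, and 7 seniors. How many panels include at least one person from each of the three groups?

Total 8-person selections from all 16: C(16,8) = 12870.
Subtract selections that omit an entire group: no juniors → C(11,8) = 165; no freshmen → C(12,8) = 495; no seniors → C(9,8) = 9.
Add back selections omitting two groups (i.e. drawn from a single group): C(5,8) + C(4,8) + C(7,8) = 0.
By inclusion–exclusion: 12870 − 669 + 0 = 12201.

12201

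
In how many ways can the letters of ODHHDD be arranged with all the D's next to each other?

Treat the 3 copies of D as a single block. The multiset to arrange is then {DDD, H, H, O}, 4 items in all.
That gives (4)!/(2!) = 12 arrangements.

12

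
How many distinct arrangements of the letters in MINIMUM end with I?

120

Fix I in the last position and arrange the remaining 6 letters.
Those 6 letters have M appearing 3 times, giving (6)!/(3!) = 120.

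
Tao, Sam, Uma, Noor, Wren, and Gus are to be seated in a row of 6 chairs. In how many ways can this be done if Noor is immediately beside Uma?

Treat {Noor, Uma} as a single unit. There are 5 units to order, and the pair itself can be ordered 2 ways.
That gives 2 × 5! = 2 × 120 = 240.

240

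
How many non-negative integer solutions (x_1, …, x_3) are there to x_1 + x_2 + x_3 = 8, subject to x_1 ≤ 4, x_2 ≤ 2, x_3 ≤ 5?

9

Ignoring the caps, the number of non-negative solutions to x_1+…+x_3 = 8 is C(10,2) = 45.
Subtract solutions that violate a single cap (substitute x_i' = x_i − (cap_i+1)): x_1 ≥ 5 gives C(5,2) = 10; x_2 ≥ 3 gives C(7,2) = 21; x_3 ≥ 6 gives C(4,2) = 6. Together 37.
Add back pairs where two caps are both exceeded: 1 + 0 + 0 = 1.
By inclusion–exclusion the count is 45 − 37 + 1 = 9.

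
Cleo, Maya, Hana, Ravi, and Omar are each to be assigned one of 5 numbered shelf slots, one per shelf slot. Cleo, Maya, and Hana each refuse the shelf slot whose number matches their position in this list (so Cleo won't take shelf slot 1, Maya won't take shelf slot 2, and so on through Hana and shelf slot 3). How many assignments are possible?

Let Aᵢ (for i ∈ {1, 2, 3}) be the placements that put person i in their forbidden shelf slot. Any j of these fix j positions, leaving (5−j)! ways to fill the rest, and there are C(3,j) ways to pick which j.
By inclusion–exclusion, the number of valid placements is Σ_{j=0}^{3} (−1)^j C(3,j)·(5−j)!.
Computing: 120 − 72 + 18 − 2 = 64.

64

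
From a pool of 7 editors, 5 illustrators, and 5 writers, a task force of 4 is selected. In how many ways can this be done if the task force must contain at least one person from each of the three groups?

1225

With no constraint there are C(17,4) = 2380 possible selections.
Selections missing a whole group: no editors → C(10,4) = 210; no illustrators → C(12,4) = 495; no writers → C(12,4) = 495.
Add back selections omitting two groups (i.e. drawn from a single group): C(7,4) + C(5,4) + C(5,4) = 45.
By inclusion–exclusion: 2380 − 1200 + 45 = 1225.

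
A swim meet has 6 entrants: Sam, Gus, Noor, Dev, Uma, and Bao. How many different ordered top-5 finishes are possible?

720

There are 6 choices for 1st place, 5 for 2nd, and so on down to 2 for position 5.
That gives 6 × 5 × 4 × 3 × 2 = 720.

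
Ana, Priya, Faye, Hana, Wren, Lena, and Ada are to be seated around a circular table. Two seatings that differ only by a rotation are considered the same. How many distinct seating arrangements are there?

Seat Ana anywhere (absorbing the rotational symmetry), then permute the other 6: (6)! = 720.

720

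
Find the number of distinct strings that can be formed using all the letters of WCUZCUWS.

5040

WCUZCUWS has 8 letters with C appearing twice, U appearing twice, and W appearing twice.
The number of distinct arrangements is 8!/(2!·2!·2!) = 40320/8 = 5040.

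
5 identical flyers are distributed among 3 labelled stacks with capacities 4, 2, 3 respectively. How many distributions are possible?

11

Without the upper bounds there are C(7,2) = 21 ways to split 5 among 3 stacks.
Subtract solutions that violate a single cap (substitute x_i' = x_i − (cap_i+1)): x_1 ≥ 5 gives C(2,2) = 1; x_2 ≥ 3 gives C(4,2) = 6; x_3 ≥ 4 gives C(3,2) = 3. Together 10.
No two caps can be exceeded simultaneously, so the pair terms are all 0.
By inclusion–exclusion the count is 21 − 10 + 0 = 11.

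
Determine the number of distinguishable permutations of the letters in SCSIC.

Letter multiplicities in SCSIC: C×2, I×1, S×2.
So there are 5! / (2!·2!) = 30 distinguishable arrangements.

30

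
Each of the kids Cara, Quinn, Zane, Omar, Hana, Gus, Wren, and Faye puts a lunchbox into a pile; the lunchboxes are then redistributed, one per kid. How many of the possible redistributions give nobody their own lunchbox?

Count assignments avoiding every fixed point. For any j of the 8 kids fixed to their own lunchbox, the other 8−j can be arranged in (8−j)! ways.
By inclusion–exclusion this is Σ_{j=0}^{8} (−1)^j C(8,j)·(8−j)!.
Computing: 40320 − 40320 + 20160 − 6720 + 1680 − 336 + 56 − 8 + 1 = 14833.

14833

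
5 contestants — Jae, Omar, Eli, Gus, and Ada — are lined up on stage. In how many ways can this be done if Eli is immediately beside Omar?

Treat {Eli, Omar} as a single unit. There are 4 units to order, and the pair itself can be ordered 2 ways.
That gives 2 × 4! = 2 × 24 = 48.

48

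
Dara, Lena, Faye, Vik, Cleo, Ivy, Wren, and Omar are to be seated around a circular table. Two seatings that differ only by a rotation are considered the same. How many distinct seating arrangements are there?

5040

Seat Dara anywhere (absorbing the rotational symmetry), then permute the other 7: (7)! = 5040.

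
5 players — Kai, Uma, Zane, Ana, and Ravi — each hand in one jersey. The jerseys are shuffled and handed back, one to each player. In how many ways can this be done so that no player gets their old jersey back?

44

Let Aᵢ be the assignments in which player i gets their old jersey. We want the size of the complement of A₁∪…∪A_5.
By inclusion–exclusion this is Σ_{j=0}^{5} (−1)^j C(5,j)·(5−j)!.
Computing: 120 − 120 + 60 − 20 + 5 − 1 = 44.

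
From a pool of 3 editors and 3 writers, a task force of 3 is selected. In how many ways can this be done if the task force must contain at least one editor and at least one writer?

Total 3-person selections from all 6: C(6,3) = 20.
Selections missing a whole group: no editors → C(3,3) = 1; no writers → C(3,3) = 1.
Both groups omitted at once is impossible, so 20 − 2 = 18.

18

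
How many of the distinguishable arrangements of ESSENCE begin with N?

60

With the first slot taken by N, it remains to arrange the other 6 letters (ESSECE).
Those 6 letters have E appearing 3 times and S appearing twice, giving (6)!/(3!·2!) = 60.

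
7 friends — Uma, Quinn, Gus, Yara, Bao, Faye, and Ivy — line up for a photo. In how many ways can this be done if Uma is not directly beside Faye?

3600

There are 7! = 5040 arrangements in all. If Uma and Faye are adjacent, merging them into one block gives 2·(6)! = 1440 arrangements.
So 5040 − 1440 = 3600 arrangements keep them apart.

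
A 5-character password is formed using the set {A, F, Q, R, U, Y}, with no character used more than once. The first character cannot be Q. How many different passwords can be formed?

The first character has 6−1 = 5 choices (anything except Q).
The remaining 4 characters are filled from the other 5 symbols without repetition: 5 × 4 × 3 × 2 = 120.
Total: 5 × 120 = 600.

600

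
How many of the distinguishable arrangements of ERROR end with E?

4

Fix E in the last position and arrange the remaining 4 letters.
Those 4 letters have R appearing 3 times, giving (4)!/(3!) = 4.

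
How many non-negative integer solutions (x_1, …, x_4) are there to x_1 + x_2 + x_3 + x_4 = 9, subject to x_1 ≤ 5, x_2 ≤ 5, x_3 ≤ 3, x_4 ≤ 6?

Ignoring the caps, the number of non-negative solutions to x_1+…+x_4 = 9 is C(12,3) = 220.
Subtract solutions that violate a single cap (substitute x_i' = x_i − (cap_i+1)): x_1 ≥ 6 gives C(6,3) = 20; x_2 ≥ 6 gives C(6,3) = 20; x_3 ≥ 4 gives C(8,3) = 56; x_4 ≥ 7 gives C(5,3) = 10. Together 106.
No two caps can be exceeded simultaneously, so the pair terms are all 0.
By inclusion–exclusion the count is 220 − 106 + 0 = 114.

114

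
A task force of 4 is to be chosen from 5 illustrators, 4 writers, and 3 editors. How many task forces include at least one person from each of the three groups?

270

Total 4-person selections from all 12: C(12,4) = 495.
Subtract selections that omit an entire group: no illustrators → C(7,4) = 35; no writers → C(8,4) = 70; no editors → C(9,4) = 126.
Add back selections omitting two groups (i.e. drawn from a single group): C(5,4) + C(4,4) + C(3,4) = 6.
By inclusion–exclusion: 495 − 231 + 6 = 270.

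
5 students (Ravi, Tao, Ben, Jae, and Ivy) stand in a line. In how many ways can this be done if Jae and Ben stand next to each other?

Place the 3 others and the Jae-Ben pair as 4 objects in a line; the pair has 2 internal arrangements.
So the count is 2·(4)! = 48.

48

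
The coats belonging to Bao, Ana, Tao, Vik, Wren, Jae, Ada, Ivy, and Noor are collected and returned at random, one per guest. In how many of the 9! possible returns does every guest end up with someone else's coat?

Let Aᵢ be the assignments in which guest i gets their own coat. We want the size of the complement of A₁∪…∪A_9.
By inclusion–exclusion this is Σ_{j=0}^{9} (−1)^j C(9,j)·(9−j)!.
Computing: 362880 − 362880 + 181440 − 60480 + 15120 − 3024 + 504 − 72 + 9 − 1 = 133496.

133496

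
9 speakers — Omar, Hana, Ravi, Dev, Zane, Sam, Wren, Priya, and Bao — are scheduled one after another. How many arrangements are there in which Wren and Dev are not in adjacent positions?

282240

There are 9! = 362880 arrangements in all. If Wren and Dev are adjacent, merging them into one block gives 2·(8)! = 80640 arrangements.
Complementary counting: 362880 − 80640 = 282240.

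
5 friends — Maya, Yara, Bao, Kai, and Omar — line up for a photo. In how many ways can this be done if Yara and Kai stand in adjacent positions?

48

Glue Yara and Kai into one block (2 internal orders), leaving 4 units to arrange in a row.
That gives 2 × 4! = 2 × 24 = 48.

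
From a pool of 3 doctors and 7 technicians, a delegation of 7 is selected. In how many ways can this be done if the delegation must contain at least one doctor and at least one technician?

119

Total 7-person selections from all 10: C(10,7) = 120.
Subtract selections that omit an entire group: no doctors → C(7,7) = 1; no technicians → C(3,7) = 0.
Both groups omitted at once is impossible, so 120 − 1 = 119.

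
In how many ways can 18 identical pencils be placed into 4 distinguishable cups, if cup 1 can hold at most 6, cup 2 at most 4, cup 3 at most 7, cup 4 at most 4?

Without the upper bounds there are C(21,3) = 1330 ways to split 18 among 4 cups.
Subtract solutions that violate a single cap (substitute x_i' = x_i − (cap_i+1)): x_1 ≥ 7 gives C(14,3) = 364; x_2 ≥ 5 gives C(16,3) = 560; x_3 ≥ 8 gives C(13,3) = 286; x_4 ≥ 5 gives C(16,3) = 560. Together 1770.
Add back pairs where two caps are both exceeded: 84 + 20 + 84 + 56 + 165 + 56 = 465.
Subtract triples: 0 + 4 + 0 + 1 = 5.
By inclusion–exclusion the count is 1330 − 1770 + 465 − 5 = 20.

20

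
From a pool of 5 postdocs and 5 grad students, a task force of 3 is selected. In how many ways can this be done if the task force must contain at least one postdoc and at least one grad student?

Unrestricted: C(10,3) = 120 ways to pick any 3 of the 10.
Subtract selections that omit an entire group: no postdocs → C(5,3) = 10; no grad students → C(5,3) = 10.
Both groups omitted at once is impossible, so 120 − 20 = 100.

100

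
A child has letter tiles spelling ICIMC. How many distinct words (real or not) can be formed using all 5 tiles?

30

Letter multiplicities in ICIMC: C×2, I×2, M×1.
The number of distinct arrangements is 5!/(2!·2!) = 120/4 = 30.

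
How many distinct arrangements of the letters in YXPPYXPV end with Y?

With the last slot taken by Y, it remains to arrange the other 7 letters (XPPYXPV).
Those 7 letters have P appearing 3 times and X appearing twice, giving (7)!/(3!·2!) = 420.

420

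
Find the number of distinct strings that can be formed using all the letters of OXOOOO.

Letter multiplicities in OXOOOO: O×5, X×1.
The number of distinct arrangements is 6!/(5!) = 720/120 = 6.

6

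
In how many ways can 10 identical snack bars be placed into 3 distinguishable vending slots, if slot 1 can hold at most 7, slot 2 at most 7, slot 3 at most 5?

Ignoring the caps, the number of non-negative solutions to x_1+…+x_3 = 10 is C(12,2) = 66.
Subtract solutions that violate a single cap (substitute x_i' = x_i − (cap_i+1)): x_1 ≥ 8 gives C(4,2) = 6; x_2 ≥ 8 gives C(4,2) = 6; x_3 ≥ 6 gives C(6,2) = 15. Together 27.
No two caps can be exceeded simultaneously, so the pair terms are all 0.
By inclusion–exclusion the count is 66 − 27 + 0 = 39.

39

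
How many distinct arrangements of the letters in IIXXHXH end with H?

Fix H in the last position and arrange the remaining 6 letters.
Those 6 letters have I appearing twice and X appearing 3 times, giving (6)!/(3!·2!) = 60.

60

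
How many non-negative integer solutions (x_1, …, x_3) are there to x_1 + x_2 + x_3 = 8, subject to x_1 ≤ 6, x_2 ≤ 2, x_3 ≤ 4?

Without the upper bounds there are C(10,2) = 45 ways to split 8 among 3 variables.
Subtract solutions that violate a single cap (substitute x_i' = x_i − (cap_i+1)): x_1 ≥ 7 gives C(3,2) = 3; x_2 ≥ 3 gives C(7,2) = 21; x_3 ≥ 5 gives C(5,2) = 10. Together 34.
Add back pairs where two caps are both exceeded: 0 + 0 + 1 = 1.
By inclusion–exclusion the count is 45 − 34 + 1 = 12.

12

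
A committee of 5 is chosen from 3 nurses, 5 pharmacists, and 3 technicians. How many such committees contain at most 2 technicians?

Split by how many technicians are chosen (0 through 2).
Sum: C(3,0)·C(8,5) + C(3,1)·C(8,4) + C(3,2)·C(8,3) = 56 + 210 + 168 = 434.

434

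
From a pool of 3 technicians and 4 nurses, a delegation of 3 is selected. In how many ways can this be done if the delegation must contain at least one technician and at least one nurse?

Total 3-person selections from all 7: C(7,3) = 35.
Selections missing a whole group: no technicians → C(4,3) = 4; no nurses → C(3,3) = 1.
Both groups omitted at once is impossible, so 35 − 5 = 30.

30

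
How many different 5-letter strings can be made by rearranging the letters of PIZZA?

60

Letter multiplicities in PIZZA: A×1, I×1, P×1, Z×2.
So there are 5! / (2!) = 60 distinguishable arrangements.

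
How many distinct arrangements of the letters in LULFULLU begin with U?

105

With the first slot taken by U, it remains to arrange the other 7 letters (LLFULLU).
Those 7 letters have L appearing 4 times and U appearing twice, giving (7)!/(4!·2!) = 105.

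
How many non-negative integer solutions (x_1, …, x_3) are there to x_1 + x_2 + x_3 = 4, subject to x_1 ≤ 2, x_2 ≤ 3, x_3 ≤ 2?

By stars and bars, unrestricted non-negative solutions to x_1+…+x_3 = 4 number C(4+2,2) = 15.
Subtract solutions that violate a single cap (substitute x_i' = x_i − (cap_i+1)): x_1 ≥ 3 gives C(3,2) = 3; x_2 ≥ 4 gives C(2,2) = 1; x_3 ≥ 3 gives C(3,2) = 3. Together 7.
No two caps can be exceeded simultaneously, so the pair terms are all 0.
By inclusion–exclusion the count is 15 − 7 + 0 = 8.

8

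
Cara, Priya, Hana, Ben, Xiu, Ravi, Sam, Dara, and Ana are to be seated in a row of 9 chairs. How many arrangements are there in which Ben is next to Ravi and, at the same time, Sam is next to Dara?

20160

Treat {Ben,Ravi} as one block (2 orders) and {Sam,Dara} as another (2 orders).
That leaves 7 units to arrange: 2 × 2 × 7! = 4 × 5040 = 20160.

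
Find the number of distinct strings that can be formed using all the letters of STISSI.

STISSI has 6 letters with I appearing twice and S appearing 3 times.
Dividing 6! = 720 by 3!·2! = 12 for the repeated letters gives 60.

60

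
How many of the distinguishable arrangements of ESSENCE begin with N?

60

Fix N in the first position and arrange the remaining 6 letters.
Those 6 letters have E appearing 3 times and S appearing twice, giving (6)!/(3!·2!) = 60.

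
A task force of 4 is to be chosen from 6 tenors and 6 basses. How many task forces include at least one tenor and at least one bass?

Unrestricted: C(12,4) = 495 ways to pick any 4 of the 12.
Selections missing a whole group: no tenors → C(6,4) = 15; no basses → C(6,4) = 15.
Both groups omitted at once is impossible, so 495 − 30 = 465.

465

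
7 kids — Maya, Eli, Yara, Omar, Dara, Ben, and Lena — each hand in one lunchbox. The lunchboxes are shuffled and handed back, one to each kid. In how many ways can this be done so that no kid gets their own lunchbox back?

1854

This is the derangement count D_7: permutations of 7 items with no fixed point.
By inclusion–exclusion this is Σ_{j=0}^{7} (−1)^j C(7,j)·(7−j)!.
Computing: 5040 − 5040 + 2520 − 840 + 210 − 42 + 7 − 1 = 1854.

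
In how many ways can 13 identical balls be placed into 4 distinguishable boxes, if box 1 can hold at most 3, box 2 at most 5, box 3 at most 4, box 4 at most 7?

69

By stars and bars, unrestricted non-negative solutions to x_1+…+x_4 = 13 number C(13+3,3) = 560.
Subtract solutions that violate a single cap (substitute x_i' = x_i − (cap_i+1)): x_1 ≥ 4 gives C(12,3) = 220; x_2 ≥ 6 gives C(10,3) = 120; x_3 ≥ 5 gives C(11,3) = 165; x_4 ≥ 8 gives C(8,3) = 56. Together 561.
Add back pairs where two caps are both exceeded: 20 + 35 + 4 + 10 + 0 + 1 = 70.
By inclusion–exclusion the count is 560 − 561 + 70 = 69.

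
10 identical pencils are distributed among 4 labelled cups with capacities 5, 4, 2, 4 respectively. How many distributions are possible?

Ignoring the caps, the number of non-negative solutions to x_1+…+x_4 = 10 is C(13,3) = 286.
Subtract solutions that violate a single cap (substitute x_i' = x_i − (cap_i+1)): x_1 ≥ 6 gives C(7,3) = 35; x_2 ≥ 5 gives C(8,3) = 56; x_3 ≥ 3 gives C(10,3) = 120; x_4 ≥ 5 gives C(8,3) = 56. Together 267.
Add back pairs where two caps are both exceeded: 0 + 4 + 0 + 10 + 1 + 10 = 25.
By inclusion–exclusion the count is 286 − 267 + 25 = 44.

44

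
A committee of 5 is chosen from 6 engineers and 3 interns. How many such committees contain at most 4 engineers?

Split by how many engineers are chosen (0 through 4).
Sum: C(6,0)·C(3,5) + C(6,1)·C(3,4) + C(6,2)·C(3,3) + C(6,3)·C(3,2) + C(6,4)·C(3,1) = 0 + 0 + 15 + 60 + 45 = 120.

120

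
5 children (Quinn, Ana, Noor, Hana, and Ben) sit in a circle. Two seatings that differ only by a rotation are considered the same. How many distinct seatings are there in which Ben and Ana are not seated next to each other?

All circular seatings of 5 people number (4)! = 24.
Seatings with Ben beside Ana: treat them as a block with 2 internal orders, giving 2 × (3)! = 12.
Subtracting, 24 − 12 = 12.

12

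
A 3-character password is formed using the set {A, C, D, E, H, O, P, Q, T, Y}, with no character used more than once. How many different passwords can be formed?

This is a permutation of 3 out of 10: P(10,3) = 10!/7!.
10 × 9 × 8 = 720.

720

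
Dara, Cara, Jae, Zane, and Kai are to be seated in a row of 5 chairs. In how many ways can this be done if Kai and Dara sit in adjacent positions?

48

Place the 3 others and the Kai-Dara pair as 4 objects in a line; the pair has 2 internal arrangements.
So the count is 2·(4)! = 48.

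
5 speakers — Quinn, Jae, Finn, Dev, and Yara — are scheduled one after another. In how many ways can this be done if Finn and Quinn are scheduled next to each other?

48

Glue Finn and Quinn into one block (2 internal orders), leaving 4 units to arrange in a row.
That gives 2 × 4! = 2 × 24 = 48.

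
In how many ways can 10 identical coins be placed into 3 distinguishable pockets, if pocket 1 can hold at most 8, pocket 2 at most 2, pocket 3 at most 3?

Ignoring the caps, the number of non-negative solutions to x_1+…+x_3 = 10 is C(12,2) = 66.
Subtract solutions that violate a single cap (substitute x_i' = x_i − (cap_i+1)): x_1 ≥ 9 gives C(3,2) = 3; x_2 ≥ 3 gives C(9,2) = 36; x_3 ≥ 4 gives C(8,2) = 28. Together 67.
Add back pairs where two caps are both exceeded: 0 + 0 + 10 = 10.
By inclusion–exclusion the count is 66 − 67 + 10 = 9.

9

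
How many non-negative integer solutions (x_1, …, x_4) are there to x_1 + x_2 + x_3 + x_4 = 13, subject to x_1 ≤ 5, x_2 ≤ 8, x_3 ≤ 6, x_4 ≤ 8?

Without the upper bounds there are C(16,3) = 560 ways to split 13 among 4 variables.
Subtract solutions that violate a single cap (substitute x_i' = x_i − (cap_i+1)): x_1 ≥ 6 gives C(10,3) = 120; x_2 ≥ 9 gives C(7,3) = 35; x_3 ≥ 7 gives C(9,3) = 84; x_4 ≥ 9 gives C(7,3) = 35. Together 274.
Add back pairs where two caps are both exceeded: 0 + 1 + 0 + 0 + 0 + 0 = 1.
By inclusion–exclusion the count is 560 − 274 + 1 = 287.

287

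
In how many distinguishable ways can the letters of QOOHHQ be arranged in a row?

90

QOOHHQ has 6 letters with H appearing twice, O appearing twice, and Q appearing twice.
The number of distinct arrangements is 6!/(2!·2!·2!) = 720/8 = 90.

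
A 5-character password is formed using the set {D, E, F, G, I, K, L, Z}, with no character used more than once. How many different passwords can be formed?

Choose and order 5 of the 8 symbols: the first character has 8 options, the next 7, and so on down to 4.
8 × 7 × 6 × 5 × 4 = 6720.

6720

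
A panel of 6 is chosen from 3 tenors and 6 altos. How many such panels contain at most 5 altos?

83

Split by how many altos are chosen (0 through 5).
Sum: C(6,0)·C(3,6) + C(6,1)·C(3,5) + C(6,2)·C(3,4) + C(6,3)·C(3,3) + C(6,4)·C(3,2) + C(6,5)·C(3,1) = 0 + 0 + 0 + 20 + 45 + 18 = 83.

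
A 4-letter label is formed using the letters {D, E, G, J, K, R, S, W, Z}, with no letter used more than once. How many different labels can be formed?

Choose and order 4 of the 9 symbols: the first letter has 9 options, the next 8, then 7, 6.
That product is 9 × 8 × 7 × 6 = 3024.

3024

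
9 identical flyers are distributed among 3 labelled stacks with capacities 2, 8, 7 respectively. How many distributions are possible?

23

Without the upper bounds there are C(11,2) = 55 ways to split 9 among 3 stacks.
Subtract solutions that violate a single cap (substitute x_i' = x_i − (cap_i+1)): x_1 ≥ 3 gives C(8,2) = 28; x_2 ≥ 9 gives C(2,2) = 1; x_3 ≥ 8 gives C(3,2) = 3. Together 32.
No two caps can be exceeded simultaneously, so the pair terms are all 0.
By inclusion–exclusion the count is 55 − 32 + 0 = 23.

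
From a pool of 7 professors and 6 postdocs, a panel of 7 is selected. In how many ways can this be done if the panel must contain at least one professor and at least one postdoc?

With no constraint there are C(13,7) = 1716 possible selections.
Subtract selections that omit an entire group: no professors → C(6,7) = 0; no postdocs → C(7,7) = 1.
Both groups omitted at once is impossible, so 1716 − 1 = 1715.

1715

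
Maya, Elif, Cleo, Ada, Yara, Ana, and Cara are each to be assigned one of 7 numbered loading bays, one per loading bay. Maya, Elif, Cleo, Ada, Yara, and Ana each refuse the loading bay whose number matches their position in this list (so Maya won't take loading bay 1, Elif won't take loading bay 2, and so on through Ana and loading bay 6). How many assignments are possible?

2119

Let Aᵢ (for 1 ≤ i ≤ 6) be the placements that put person i in their forbidden loading bay. Any j of these fix j positions, leaving (7−j)! ways to fill the rest, and there are C(6,j) ways to pick which j.
By inclusion–exclusion, the number of valid placements is Σ_{j=0}^{6} (−1)^j C(6,j)·(7−j)!.
Computing: 5040 − 4320 + 1800 − 480 + 90 − 12 + 1 = 2119.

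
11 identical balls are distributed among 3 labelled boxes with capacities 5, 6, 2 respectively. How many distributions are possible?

Ignoring the caps, the number of non-negative solutions to x_1+…+x_3 = 11 is C(13,2) = 78.
Subtract solutions that violate a single cap (substitute x_i' = x_i − (cap_i+1)): x_1 ≥ 6 gives C(7,2) = 21; x_2 ≥ 7 gives C(6,2) = 15; x_3 ≥ 3 gives C(10,2) = 45. Together 81.
Add back pairs where two caps are both exceeded: 0 + 6 + 3 = 9.
By inclusion–exclusion the count is 78 − 81 + 9 = 6.

6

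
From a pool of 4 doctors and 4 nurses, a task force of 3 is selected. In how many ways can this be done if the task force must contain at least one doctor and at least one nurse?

With no constraint there are C(8,3) = 56 possible selections.
Selections missing a whole group: no doctors → C(4,3) = 4; no nurses → C(4,3) = 4.
Both groups omitted at once is impossible, so 56 − 8 = 48.

48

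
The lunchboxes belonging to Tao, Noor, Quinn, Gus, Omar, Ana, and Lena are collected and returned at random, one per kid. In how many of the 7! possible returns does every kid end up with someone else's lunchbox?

Count assignments avoiding every fixed point. For any j of the 7 kids fixed to their own lunchbox, the other 7−j can be arranged in (7−j)! ways.
By inclusion–exclusion this is Σ_{j=0}^{7} (−1)^j C(7,j)·(7−j)!.
Computing: 5040 − 5040 + 2520 − 840 + 210 − 42 + 7 − 1 = 1854.

1854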